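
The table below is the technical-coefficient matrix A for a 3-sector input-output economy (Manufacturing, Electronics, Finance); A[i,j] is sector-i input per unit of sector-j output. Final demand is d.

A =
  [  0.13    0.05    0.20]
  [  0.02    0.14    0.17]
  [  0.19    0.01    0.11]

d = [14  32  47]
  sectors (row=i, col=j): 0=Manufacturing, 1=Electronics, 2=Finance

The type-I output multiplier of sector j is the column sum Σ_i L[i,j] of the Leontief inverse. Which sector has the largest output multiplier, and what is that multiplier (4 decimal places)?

Form M = I − A:
  [  0.87   -0.05   -0.20]
  [ -0.02    0.86   -0.17]
  [ -0.19   -0.01    0.89]
Leontief inverse L = M⁻¹:
  [  1.2138    0.0739    0.2869]
  [  0.0796    1.1702    0.2414]
  [  0.2600    0.0289    1.1876]
Total output x = L · d:
  x_0 = 1.2138·14 + 0.0739·32 + 0.2869·47 = 32.8409
  x_1 = 0.0796·14 + 1.1702·32 + 0.2414·47 = 49.9088
  x_2 = 0.2600·14 + 0.0289·32 + 1.1876·47 = 60.3807
Output multipliers (column sums of L):
  Manufacturing: 1.5534
  Electronics: 1.2731
  Finance: 1.7158

Finance (1.7158)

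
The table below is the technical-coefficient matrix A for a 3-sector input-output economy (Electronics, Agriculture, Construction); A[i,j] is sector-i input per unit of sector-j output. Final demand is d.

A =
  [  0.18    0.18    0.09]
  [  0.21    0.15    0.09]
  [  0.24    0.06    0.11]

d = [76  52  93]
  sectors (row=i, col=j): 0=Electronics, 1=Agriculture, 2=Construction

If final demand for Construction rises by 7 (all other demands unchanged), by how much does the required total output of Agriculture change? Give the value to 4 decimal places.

1.1611

Form M = I − A:
  [  0.82   -0.18   -0.09]
  [ -0.21    0.85   -0.09]
  [ -0.24   -0.06    0.89]
Leontief inverse L = M⁻¹:
  [  1.3439    0.2963    0.1659]
  [  0.3731    1.2672    0.1659]
  [  0.3876    0.1653    1.1795]
Total output x = L · d:
  x_0 = 1.3439·76 + 0.2963·52 + 0.1659·93 = 132.9734
  x_1 = 0.3731·76 + 1.2672·52 + 0.1659·93 = 109.6724
  x_2 = 0.3876·76 + 0.1653·52 + 1.1795·93 = 147.7460
Δx_1 = L[1,2] · Δd_2 = 0.1659 · 7 = 1.1611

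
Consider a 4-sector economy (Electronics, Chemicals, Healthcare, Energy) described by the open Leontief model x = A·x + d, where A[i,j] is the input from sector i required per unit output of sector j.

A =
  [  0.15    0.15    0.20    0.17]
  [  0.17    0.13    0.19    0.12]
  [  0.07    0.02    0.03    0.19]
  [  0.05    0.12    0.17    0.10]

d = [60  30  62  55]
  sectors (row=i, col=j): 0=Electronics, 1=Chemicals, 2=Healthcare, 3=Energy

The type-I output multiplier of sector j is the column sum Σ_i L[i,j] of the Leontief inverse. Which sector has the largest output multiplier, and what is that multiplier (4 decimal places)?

Energy (2.1534)

Form M = I − A:
  [  0.85   -0.15   -0.20   -0.17]
  [ -0.17    0.87   -0.19   -0.12]
  [ -0.07   -0.02    0.97   -0.19]
  [ -0.05   -0.12   -0.17    0.90]
Leontief inverse L = M⁻¹:
  [  1.2853    0.2802    0.3832    0.3610]
  [  0.2971    1.2501    0.3584    0.2985]
  [  0.1253    0.0848    1.1210    0.2716]
  [  0.1347    0.1983    0.2808    1.2223]
Total output x = L · d:
  x_0 = 1.2853·60 + 0.2802·30 + 0.3832·62 + 0.3610·55 = 129.1381
  x_1 = 0.2971·60 + 1.2501·30 + 0.3584·62 + 0.2985·55 = 93.9634
  x_2 = 0.1253·60 + 0.0848·30 + 1.1210·62 + 0.2716·55 = 94.5001
  x_3 = 0.1347·60 + 0.1983·30 + 0.2808·62 + 1.2223·55 = 98.6639
Output multipliers (column sums of L):
  Electronics: 1.8423
  Chemicals: 1.8134
  Healthcare: 2.1434
  Energy: 2.1534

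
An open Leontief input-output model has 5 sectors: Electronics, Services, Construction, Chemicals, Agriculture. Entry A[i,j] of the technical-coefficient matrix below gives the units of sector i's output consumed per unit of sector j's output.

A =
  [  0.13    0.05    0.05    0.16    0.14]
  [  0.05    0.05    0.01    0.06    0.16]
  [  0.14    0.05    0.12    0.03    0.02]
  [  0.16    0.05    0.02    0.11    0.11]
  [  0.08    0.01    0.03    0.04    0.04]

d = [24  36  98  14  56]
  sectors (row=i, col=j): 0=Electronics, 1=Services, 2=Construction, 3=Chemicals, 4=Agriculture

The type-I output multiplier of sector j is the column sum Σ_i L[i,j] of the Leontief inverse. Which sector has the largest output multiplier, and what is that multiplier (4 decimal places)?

Form M = I − A:
  [  0.87   -0.05   -0.05   -0.16   -0.14]
  [ -0.05    0.95   -0.01   -0.06   -0.16]
  [ -0.14   -0.05    0.88   -0.03   -0.02]
  [ -0.16   -0.05   -0.02    0.89   -0.11]
  [ -0.08   -0.01   -0.03   -0.04    0.96]
Leontief inverse L = M⁻¹:
  [  1.2325    0.0843    0.0840    0.2401    0.2230]
  [  0.1030    1.0669    0.0273    0.1006    0.2049]
  [  0.2131    0.0773    1.1540    0.0859    0.0778]
  [  0.2471    0.0798    0.0482    1.1834    0.1859]
  [  0.1207    0.0239    0.0454    0.0730    1.0726]
Total output x = L · d:
  x_0 = 1.2325·24 + 0.0843·36 + 0.0840·98 + 0.2401·14 + 0.2230·56 = 56.7011
  x_1 = 0.1030·24 + 1.0669·36 + 0.0273·98 + 0.1006·14 + 0.2049·56 = 56.4387
  x_2 = 0.2131·24 + 0.0773·36 + 1.1540·98 + 0.0859·14 + 0.0778·56 = 126.5465
  x_3 = 0.2471·24 + 0.0798·36 + 0.0482·98 + 1.1834·14 + 0.1859·56 = 40.5020
  x_4 = 0.1207·24 + 0.0239·36 + 0.0454·98 + 0.0730·14 + 1.0726·56 = 69.2885
Output multipliers (column sums of L):
  Electronics: 1.9164
  Services: 1.3322
  Construction: 1.3588
  Chemicals: 1.6830
  Agriculture: 1.7643

Electronics (1.9164)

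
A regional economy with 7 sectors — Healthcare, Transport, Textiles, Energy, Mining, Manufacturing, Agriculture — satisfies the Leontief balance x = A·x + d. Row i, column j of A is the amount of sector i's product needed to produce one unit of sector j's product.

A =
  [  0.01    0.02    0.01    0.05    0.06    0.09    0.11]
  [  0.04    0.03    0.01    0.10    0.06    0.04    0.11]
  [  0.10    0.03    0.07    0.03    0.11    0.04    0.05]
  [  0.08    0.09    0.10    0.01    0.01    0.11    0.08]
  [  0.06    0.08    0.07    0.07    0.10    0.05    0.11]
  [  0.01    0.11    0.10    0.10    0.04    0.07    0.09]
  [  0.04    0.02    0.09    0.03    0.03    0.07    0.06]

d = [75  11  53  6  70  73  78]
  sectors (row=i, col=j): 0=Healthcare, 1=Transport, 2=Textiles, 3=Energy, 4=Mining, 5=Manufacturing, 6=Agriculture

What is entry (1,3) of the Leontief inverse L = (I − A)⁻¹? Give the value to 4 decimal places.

Form M = I − A:
  [  0.99   -0.02   -0.01   -0.05   -0.06   -0.09   -0.11]
  [ -0.04    0.97   -0.01   -0.10   -0.06   -0.04   -0.11]
  [ -0.10   -0.03    0.93   -0.03   -0.11   -0.04   -0.05]
  [ -0.08   -0.09   -0.10    0.99   -0.01   -0.11   -0.08]
  [ -0.06   -0.08   -0.07   -0.07    0.90   -0.05   -0.11]
  [ -0.01   -0.11   -0.10   -0.10   -0.04    0.93   -0.09]
  [ -0.04   -0.02   -0.09   -0.03   -0.03   -0.07    0.94]
Leontief inverse L = M⁻¹:
  [  1.0386    0.0571    0.0578    0.0848    0.0923    0.1326    0.1620]
  [  0.0734    1.0681    0.0596    0.1342    0.0944    0.0892    0.1678]
  [  0.1369    0.0698    1.1182    0.0718    0.1592    0.0902    0.1170]
  [  0.1177    0.1320    0.1532    1.0593    0.0594    0.1634    0.1501]
  [  0.1074    0.1297    0.1332    0.1215    1.1559    0.1126    0.1912]
  [  0.0587    0.1593    0.1629    0.1496    0.0918    1.1299    0.1658]
  [  0.0704    0.0520    0.1321    0.0622    0.0668    0.1091    1.1087]
Total output x = L · d:
  x_0 = 1.0386·75 + 0.0571·11 + 0.0578·53 + 0.0848·6 + 0.0923·70 + 0.1326·73 + 0.1620·78 = 110.8765
  x_1 = 0.0734·75 + 1.0681·11 + 0.0596·53 + 0.1342·6 + 0.0944·70 + 0.0892·73 + 0.1678·78 = 47.4281
  x_2 = 0.1369·75 + 0.0698·11 + 1.1182·53 + 0.0718·6 + 0.1592·70 + 0.0902·73 + 0.1170·78 = 97.5822
  x_3 = 0.1177·75 + 0.1320·11 + 0.1532·53 + 1.0593·6 + 0.0594·70 + 0.1634·73 + 0.1501·78 = 52.5521
  x_4 = 0.1074·75 + 0.1297·11 + 0.1332·53 + 0.1215·6 + 1.1559·70 + 0.1126·73 + 0.1912·78 = 121.3237
  x_5 = 0.0587·75 + 0.1593·11 + 0.1629·53 + 0.1496·6 + 0.0918·70 + 1.1299·73 + 0.1658·78 = 117.5309
  x_6 = 0.0704·75 + 0.0520·11 + 0.1321·53 + 0.0622·6 + 0.0668·70 + 0.1091·73 + 1.1087·78 = 112.3505

L[1,3] = 0.1342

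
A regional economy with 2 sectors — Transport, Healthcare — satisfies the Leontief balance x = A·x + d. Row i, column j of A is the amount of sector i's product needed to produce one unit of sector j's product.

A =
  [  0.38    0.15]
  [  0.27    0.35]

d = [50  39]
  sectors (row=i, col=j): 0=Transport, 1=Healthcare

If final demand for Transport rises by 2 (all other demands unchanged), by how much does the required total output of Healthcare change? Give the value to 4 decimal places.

Form M = I − A:
  [  0.62   -0.15]
  [ -0.27    0.65]
Leontief inverse L = M⁻¹:
  [  1.7931    0.4138]
  [  0.7448    1.7103]
Total output x = L · d:
  x_0 = 1.7931·50 + 0.4138·39 = 105.7931
  x_1 = 0.7448·50 + 1.7103·39 = 103.9448
Δx_1 = L[1,0] · Δd_0 = 0.7448 · 2 = 1.4897

1.4897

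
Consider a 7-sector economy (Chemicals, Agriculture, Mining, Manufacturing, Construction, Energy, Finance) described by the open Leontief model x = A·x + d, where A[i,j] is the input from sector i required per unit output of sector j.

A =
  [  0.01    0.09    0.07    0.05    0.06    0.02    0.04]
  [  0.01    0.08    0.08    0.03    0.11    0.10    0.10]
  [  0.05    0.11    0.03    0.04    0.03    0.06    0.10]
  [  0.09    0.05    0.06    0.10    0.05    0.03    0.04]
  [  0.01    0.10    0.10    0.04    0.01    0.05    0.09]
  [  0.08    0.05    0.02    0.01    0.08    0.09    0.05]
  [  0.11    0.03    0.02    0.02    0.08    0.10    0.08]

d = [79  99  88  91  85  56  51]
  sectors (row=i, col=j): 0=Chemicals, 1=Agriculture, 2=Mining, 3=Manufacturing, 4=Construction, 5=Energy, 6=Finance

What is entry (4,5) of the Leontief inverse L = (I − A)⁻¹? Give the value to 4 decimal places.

L[4,5] = 0.1025

Form M = I − A:
  [  0.99   -0.09   -0.07   -0.05   -0.06   -0.02   -0.04]
  [ -0.01    0.92   -0.08   -0.03   -0.11   -0.10   -0.10]
  [ -0.05   -0.11    0.97   -0.04   -0.03   -0.06   -0.10]
  [ -0.09   -0.05   -0.06    0.90   -0.05   -0.03   -0.04]
  [ -0.01   -0.10   -0.10   -0.04    0.99   -0.05   -0.09]
  [ -0.08   -0.05   -0.02   -0.01   -0.08    0.91   -0.05]
  [ -0.11   -0.03   -0.02   -0.02   -0.08   -0.10    0.92]
Leontief inverse L = M⁻¹:
  [  1.0391    0.1348    0.1037    0.0738    0.0969    0.0618    0.0871]
  [  0.0570    1.1431    0.1259    0.0597    0.1642    0.1646    0.1680]
  [  0.0887    0.1600    1.0684    0.0660    0.0805    0.1135    0.1543]
  [  0.1259    0.1029    0.1005    1.1329    0.0925    0.0730    0.0899]
  [  0.0492    0.1496    0.1340    0.0650    1.0570    0.1025    0.1448]
  [  0.1102    0.0970    0.0557    0.0319    0.1202    1.1339    0.0962]
  [  0.1470    0.0827    0.0596    0.0460    0.1257    0.1490    1.1312]
Total output x = L · d:
  x_0 = 1.0391·79 + 0.1348·99 + 0.1037·88 + 0.0738·91 + 0.0969·85 + 0.0618·56 + 0.0871·51 = 127.4074
  x_1 = 0.0570·79 + 1.1431·99 + 0.1259·88 + 0.0597·91 + 0.1642·85 + 0.1646·56 + 0.1680·51 = 165.9184
  x_2 = 0.0887·79 + 0.1600·99 + 1.0684·88 + 0.0660·91 + 0.0805·85 + 0.1135·56 + 0.1543·51 = 143.9426
  x_3 = 0.1259·79 + 0.1029·99 + 0.1005·88 + 1.1329·91 + 0.0925·85 + 0.0730·56 + 0.0899·51 = 148.6078
  x_4 = 0.0492·79 + 0.1496·99 + 0.1340·88 + 0.0650·91 + 1.0570·85 + 0.1025·56 + 0.1448·51 = 139.3691
  x_5 = 0.1102·79 + 0.0970·99 + 0.0557·88 + 0.0319·91 + 0.1202·85 + 1.1339·56 + 0.0962·51 = 104.7253
  x_6 = 0.1470·79 + 0.0827·99 + 0.0596·88 + 0.0460·91 + 0.1257·85 + 0.1490·56 + 1.1312·51 = 105.9407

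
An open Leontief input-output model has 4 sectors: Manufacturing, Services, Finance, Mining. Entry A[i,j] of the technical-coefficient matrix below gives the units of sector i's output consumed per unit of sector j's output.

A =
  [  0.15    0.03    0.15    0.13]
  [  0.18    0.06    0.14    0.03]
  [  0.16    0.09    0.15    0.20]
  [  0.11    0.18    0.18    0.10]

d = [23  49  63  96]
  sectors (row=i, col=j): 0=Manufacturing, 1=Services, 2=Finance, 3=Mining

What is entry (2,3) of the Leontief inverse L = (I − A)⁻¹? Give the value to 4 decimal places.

L[2,3] = 0.3558

Form M = I − A:
  [  0.85   -0.03   -0.15   -0.13]
  [ -0.18    0.94   -0.14   -0.03]
  [ -0.16   -0.09    0.85   -0.20]
  [ -0.11   -0.18   -0.18    0.90]
Leontief inverse L = M⁻¹:
  [  1.2920    0.1195    0.3023    0.2578]
  [  0.3078    1.1267    0.2700    0.1420]
  [  0.3436    0.2080    1.3467    0.3558]
  [  0.2882    0.2816    0.3603    1.2422]
Total output x = L · d:
  x_0 = 1.2920·23 + 0.1195·49 + 0.3023·63 + 0.2578·96 = 79.3666
  x_1 = 0.3078·23 + 1.1267·49 + 0.2700·63 + 0.1420·96 = 92.9271
  x_2 = 0.3436·23 + 0.2080·49 + 1.3467·63 + 0.3558·96 = 137.1019
  x_3 = 0.2882·23 + 0.2816·49 + 0.3603·63 + 1.2422·96 = 162.3728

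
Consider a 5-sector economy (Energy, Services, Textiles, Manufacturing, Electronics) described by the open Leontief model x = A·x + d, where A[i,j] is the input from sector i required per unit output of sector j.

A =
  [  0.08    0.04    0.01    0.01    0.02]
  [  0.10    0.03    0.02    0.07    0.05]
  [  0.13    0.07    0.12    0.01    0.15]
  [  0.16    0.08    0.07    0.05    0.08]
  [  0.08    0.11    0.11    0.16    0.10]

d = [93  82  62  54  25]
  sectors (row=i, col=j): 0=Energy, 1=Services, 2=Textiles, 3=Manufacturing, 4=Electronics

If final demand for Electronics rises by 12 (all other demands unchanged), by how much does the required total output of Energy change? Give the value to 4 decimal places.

Form M = I − A:
  [  0.92   -0.04   -0.01   -0.01   -0.02]
  [ -0.10    0.97   -0.02   -0.07   -0.05]
  [ -0.13   -0.07    0.88   -0.01   -0.15]
  [ -0.16   -0.08   -0.07    0.95   -0.08]
  [ -0.08   -0.11   -0.11   -0.16    0.90]
Leontief inverse L = M⁻¹:
  [  1.1019    0.0523    0.0195    0.0211    0.0325]
  [  0.1437    1.0563    0.0427    0.0928    0.0772]
  [  0.2077    0.1221    1.1727    0.0593    0.2121]
  [  0.2283    0.1211    0.1075    1.0864    0.1263]
  [  0.1815    0.1702    0.1694    0.2136    1.1718]
Total output x = L · d:
  x_0 = 1.1019·93 + 0.0523·82 + 0.0195·62 + 0.0211·54 + 0.0325·25 = 109.9220
  x_1 = 0.1437·93 + 1.0563·82 + 0.0427·62 + 0.0928·54 + 0.0772·25 = 109.5741
  x_2 = 0.2077·93 + 0.1221·82 + 1.1727·62 + 0.0593·54 + 0.2121·25 = 110.5473
  x_3 = 0.2283·93 + 0.1211·82 + 0.1075·62 + 1.0864·54 + 0.1263·25 = 99.6475
  x_4 = 0.1815·93 + 0.1702·82 + 0.1694·62 + 0.2136·54 + 1.1718·25 = 82.1675
Δx_0 = L[0,4] · Δd_4 = 0.0325 · 12 = 0.3901

0.3901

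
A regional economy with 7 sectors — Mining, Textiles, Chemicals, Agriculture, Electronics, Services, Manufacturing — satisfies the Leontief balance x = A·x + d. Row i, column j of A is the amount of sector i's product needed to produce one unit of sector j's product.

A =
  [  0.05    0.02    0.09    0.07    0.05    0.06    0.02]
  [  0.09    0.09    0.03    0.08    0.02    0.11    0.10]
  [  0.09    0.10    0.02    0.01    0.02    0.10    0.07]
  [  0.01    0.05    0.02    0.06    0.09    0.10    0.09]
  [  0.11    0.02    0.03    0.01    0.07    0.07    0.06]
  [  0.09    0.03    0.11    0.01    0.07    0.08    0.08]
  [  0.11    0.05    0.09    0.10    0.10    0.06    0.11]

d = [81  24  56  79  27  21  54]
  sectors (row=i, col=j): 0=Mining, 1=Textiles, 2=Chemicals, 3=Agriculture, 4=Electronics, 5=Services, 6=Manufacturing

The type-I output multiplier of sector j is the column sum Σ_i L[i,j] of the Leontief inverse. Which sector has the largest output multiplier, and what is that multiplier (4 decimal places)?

Services (2.0442)

Form M = I − A:
  [  0.95   -0.02   -0.09   -0.07   -0.05   -0.06   -0.02]
  [ -0.09    0.91   -0.03   -0.08   -0.02   -0.11   -0.10]
  [ -0.09   -0.10    0.98   -0.01   -0.02   -0.10   -0.07]
  [ -0.01   -0.05   -0.02    0.94   -0.09   -0.10   -0.09]
  [ -0.11   -0.02   -0.03   -0.01    0.93   -0.07   -0.06]
  [ -0.09   -0.03   -0.11   -0.01   -0.07    0.92   -0.08]
  [ -0.11   -0.05   -0.09   -0.10   -0.10   -0.06    0.89]
Leontief inverse L = M⁻¹:
  [  1.0992    0.0526    0.1260    0.0969    0.0880    0.1132    0.0664]
  [  0.1654    1.1375    0.0924    0.1315    0.0810    0.1887    0.1745]
  [  0.1526    0.1376    1.0715    0.0504    0.0649    0.1616    0.1272]
  [  0.0757    0.0863    0.0685    1.0969    0.1421    0.1627    0.1519]
  [  0.1643    0.0482    0.0746    0.0414    1.1111    0.1205    0.1049]
  [  0.1617    0.0724    0.1635    0.0484    0.1200    1.1475    0.1407]
  [  0.1984    0.1043    0.1562    0.1556    0.1709    0.1501    1.1928]
Total output x = L · d:
  x_0 = 1.0992·81 + 0.0526·24 + 0.1260·56 + 0.0969·79 + 0.0880·27 + 0.1132·21 + 0.0664·54 = 113.3511
  x_1 = 0.1654·81 + 1.1375·24 + 0.0924·56 + 0.1315·79 + 0.0810·27 + 0.1887·21 + 0.1745·54 = 71.8336
  x_2 = 0.1526·81 + 0.1376·24 + 1.0715·56 + 0.0504·79 + 0.0649·27 + 0.1616·21 + 0.1272·54 = 91.6630
  x_3 = 0.0757·81 + 0.0863·24 + 0.0685·56 + 1.0969·79 + 0.1421·27 + 0.1627·21 + 0.1519·54 = 114.1543
  x_4 = 0.1643·81 + 0.0482·24 + 0.0746·56 + 0.0414·79 + 1.1111·27 + 0.1205·21 + 0.1049·54 = 60.1047
  x_5 = 0.1617·81 + 0.0724·24 + 0.1635·56 + 0.0484·79 + 0.1200·27 + 1.1475·21 + 0.1407·54 = 62.7525
  x_6 = 0.1984·81 + 0.1043·24 + 0.1562·56 + 0.1556·79 + 0.1709·27 + 0.1501·21 + 1.1928·54 = 111.7989
Output multipliers (column sums of L):
  Mining: 2.0173
  Textiles: 1.6390
  Chemicals: 1.7527
  Agriculture: 1.6212
  Electronics: 1.7780
  Services: 2.0442
  Manufacturing: 1.9585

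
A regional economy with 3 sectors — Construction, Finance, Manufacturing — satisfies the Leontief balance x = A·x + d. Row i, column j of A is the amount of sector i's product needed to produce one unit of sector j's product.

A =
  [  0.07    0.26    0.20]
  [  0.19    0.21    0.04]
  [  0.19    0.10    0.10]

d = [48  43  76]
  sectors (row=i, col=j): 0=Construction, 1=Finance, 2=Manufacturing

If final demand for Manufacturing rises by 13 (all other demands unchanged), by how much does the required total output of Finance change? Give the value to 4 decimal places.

Form M = I − A:
  [  0.93   -0.26   -0.20]
  [ -0.19    0.79   -0.04]
  [ -0.19   -0.10    0.90]
Leontief inverse L = M⁻¹:
  [  1.2248    0.4400    0.2917]
  [  0.3094    1.3841    0.1303]
  [  0.2929    0.2467    1.1872]
Total output x = L · d:
  x_0 = 1.2248·48 + 0.4400·43 + 0.2917·76 = 99.8805
  x_1 = 0.3094·48 + 1.3841·43 + 0.1303·76 = 84.2697
  x_2 = 0.2929·48 + 0.2467·43 + 1.1872·76 = 114.8936
Δx_1 = L[1,2] · Δd_2 = 0.1303 · 13 = 1.6935

1.6935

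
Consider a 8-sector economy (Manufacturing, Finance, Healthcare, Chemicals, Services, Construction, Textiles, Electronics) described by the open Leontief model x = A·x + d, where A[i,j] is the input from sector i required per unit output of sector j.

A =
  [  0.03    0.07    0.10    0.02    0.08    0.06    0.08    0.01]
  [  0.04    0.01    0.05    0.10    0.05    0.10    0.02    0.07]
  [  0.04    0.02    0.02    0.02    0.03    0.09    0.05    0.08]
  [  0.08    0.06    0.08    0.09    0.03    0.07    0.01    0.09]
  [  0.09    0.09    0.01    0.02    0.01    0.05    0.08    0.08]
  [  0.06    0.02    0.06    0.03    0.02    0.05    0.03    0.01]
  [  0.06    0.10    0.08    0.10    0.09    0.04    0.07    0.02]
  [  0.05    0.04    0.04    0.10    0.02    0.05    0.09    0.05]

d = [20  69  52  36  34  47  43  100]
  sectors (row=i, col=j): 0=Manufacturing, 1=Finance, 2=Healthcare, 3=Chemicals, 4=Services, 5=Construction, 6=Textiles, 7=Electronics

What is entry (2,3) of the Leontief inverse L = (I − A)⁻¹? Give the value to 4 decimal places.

L[2,3] = 0.0566

Form M = I − A:
  [  0.97   -0.07   -0.10   -0.02   -0.08   -0.06   -0.08   -0.01]
  [ -0.04    0.99   -0.05   -0.10   -0.05   -0.10   -0.02   -0.07]
  [ -0.04   -0.02    0.98   -0.02   -0.03   -0.09   -0.05   -0.08]
  [ -0.08   -0.06   -0.08    0.91   -0.03   -0.07   -0.01   -0.09]
  [ -0.09   -0.09   -0.01   -0.02    0.99   -0.05   -0.08   -0.08]
  [ -0.06   -0.02   -0.06   -0.03   -0.02    0.95   -0.03   -0.01]
  [ -0.06   -0.10   -0.08   -0.10   -0.09   -0.04    0.93   -0.02]
  [ -0.05   -0.04   -0.04   -0.10   -0.02   -0.05   -0.09    0.95]
Leontief inverse L = M⁻¹:
  [  1.0739    0.1094    0.1403    0.0637    0.1128    0.1110    0.1211    0.0504]
  [  0.0843    1.0469    0.0928    0.1438    0.0773    0.1472    0.0582    0.1088]
  [  0.0737    0.0502    1.0546    0.0566    0.0545    0.1260    0.0838    0.1063]
  [  0.1280    0.1004    0.1300    1.1422    0.0643    0.1280    0.0552    0.1358]
  [  0.1301    0.1287    0.0569    0.0704    1.0464    0.0985    0.1220    0.1140]
  [  0.0857    0.0436    0.0879    0.0548    0.0410    1.0812    0.0552    0.0327]
  [  0.1168    0.1508    0.1349    0.1597    0.1314    0.1058    1.1195    0.0746]
  [  0.0950    0.0818    0.0880    0.1515    0.0549    0.0998    0.1297    1.0898]
Total output x = L · d:
  x_0 = 1.0739·20 + 0.1094·69 + 0.1403·52 + 0.0637·36 + 0.1128·34 + 0.1110·47 + 0.1211·43 + 0.0504·100 = 57.9133
  x_1 = 0.0843·20 + 1.0469·69 + 0.0928·52 + 0.1438·36 + 0.0773·34 + 0.1472·47 + 0.0582·43 + 0.1088·100 = 106.8518
  x_2 = 0.0737·20 + 0.0502·69 + 1.0546·52 + 0.0566·36 + 0.0545·34 + 0.1260·47 + 0.0838·43 + 0.1063·100 = 83.8187
  x_3 = 0.1280·20 + 0.1004·69 + 0.1300·52 + 1.1422·36 + 0.0643·34 + 0.1280·47 + 0.0552·43 + 0.1358·100 = 81.5283
  x_4 = 0.1301·20 + 0.1287·69 + 0.0569·52 + 0.0704·36 + 1.0464·34 + 0.0985·47 + 0.1220·43 + 0.1140·100 = 73.8305
  x_5 = 0.0857·20 + 0.0436·69 + 0.0879·52 + 0.0548·36 + 0.0410·34 + 1.0812·47 + 0.0552·43 + 0.0327·100 = 69.1227
  x_6 = 0.1168·20 + 0.1508·69 + 0.1349·52 + 0.1597·36 + 0.1314·34 + 0.1058·47 + 1.1195·43 + 0.0746·100 = 90.5396
  x_7 = 0.0950·20 + 0.0818·69 + 0.0880·52 + 0.1515·36 + 0.0549·34 + 0.0998·47 + 0.1297·43 + 1.0898·100 = 138.6912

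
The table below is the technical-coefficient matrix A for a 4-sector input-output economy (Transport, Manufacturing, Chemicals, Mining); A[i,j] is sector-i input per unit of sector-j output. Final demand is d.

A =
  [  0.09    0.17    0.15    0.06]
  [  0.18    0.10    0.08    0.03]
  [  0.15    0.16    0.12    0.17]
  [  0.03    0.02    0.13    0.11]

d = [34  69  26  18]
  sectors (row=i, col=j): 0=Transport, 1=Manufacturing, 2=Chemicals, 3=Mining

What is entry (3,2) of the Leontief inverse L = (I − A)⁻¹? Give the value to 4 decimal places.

Form M = I − A:
  [  0.91   -0.17   -0.15   -0.06]
  [ -0.18    0.90   -0.08   -0.03]
  [ -0.15   -0.16    0.88   -0.17]
  [ -0.03   -0.02   -0.13    0.89]
Leontief inverse L = M⁻¹:
  [  1.1987    0.2739    0.2496    0.1377]
  [  0.2666    1.1932    0.1672    0.0901]
  [  0.2694    0.2784    1.2468    0.2657]
  [  0.0857    0.0767    0.1943    1.1691]
Total output x = L · d:
  x_0 = 1.1987·34 + 0.2739·69 + 0.2496·26 + 0.1377·18 = 68.6216
  x_1 = 0.2666·34 + 1.1932·69 + 0.1672·26 + 0.0901·18 = 97.3630
  x_2 = 0.2694·34 + 0.2784·69 + 1.2468·26 + 0.2657·18 = 65.5715
  x_3 = 0.0857·34 + 0.0767·69 + 0.1943·26 + 1.1691·18 = 34.3036

L[3,2] = 0.1943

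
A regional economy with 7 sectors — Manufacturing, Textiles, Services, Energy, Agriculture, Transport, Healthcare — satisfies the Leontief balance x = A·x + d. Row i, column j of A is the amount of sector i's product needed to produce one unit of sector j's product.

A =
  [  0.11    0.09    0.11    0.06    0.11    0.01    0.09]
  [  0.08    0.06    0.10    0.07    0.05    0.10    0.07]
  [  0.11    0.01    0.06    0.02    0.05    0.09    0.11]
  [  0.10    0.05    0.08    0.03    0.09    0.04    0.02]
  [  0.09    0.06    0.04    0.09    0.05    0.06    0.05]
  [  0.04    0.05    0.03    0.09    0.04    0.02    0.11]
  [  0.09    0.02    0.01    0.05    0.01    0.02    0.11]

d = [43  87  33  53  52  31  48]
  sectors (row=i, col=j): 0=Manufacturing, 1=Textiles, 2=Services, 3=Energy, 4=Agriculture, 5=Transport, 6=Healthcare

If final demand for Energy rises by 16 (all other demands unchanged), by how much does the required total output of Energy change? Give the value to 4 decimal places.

17.1947

Form M = I − A:
  [  0.89   -0.09   -0.11   -0.06   -0.11   -0.01   -0.09]
  [ -0.08    0.94   -0.10   -0.07   -0.05   -0.10   -0.07]
  [ -0.11   -0.01    0.94   -0.02   -0.05   -0.09   -0.11]
  [ -0.10   -0.05   -0.08    0.97   -0.09   -0.04   -0.02]
  [ -0.09   -0.06   -0.04   -0.09    0.95   -0.06   -0.05]
  [ -0.04   -0.05   -0.03   -0.09   -0.04    0.98   -0.11]
  [ -0.09   -0.02   -0.01   -0.05   -0.01   -0.02    0.89]
Leontief inverse L = M⁻¹:
  [  1.2099    0.1422    0.1781    0.1196    0.1727    0.0623    0.1756]
  [  0.1650    1.1054    0.1581    0.1240    0.1050    0.1435    0.1496]
  [  0.1819    0.0491    1.1059    0.0669    0.0952    0.1207    0.1807]
  [  0.1704    0.0894    0.1301    1.0747    0.1372    0.0767    0.0817]
  [  0.1627    0.1015    0.0925    0.1360    1.0998    0.0957    0.1125]
  [  0.1016    0.0814    0.0698    0.1265    0.0776    1.0494    0.1622]
  [  0.1418    0.0478    0.0439    0.0804    0.0427    0.0398    1.1562]
Total output x = L · d:
  x_0 = 1.2099·43 + 0.1422·87 + 0.1781·33 + 0.1196·53 + 0.1727·52 + 0.0623·31 + 0.1756·48 = 95.9520
  x_1 = 0.1650·43 + 1.1054·87 + 0.1581·33 + 0.1240·53 + 0.1050·52 + 0.1435·31 + 0.1496·48 = 132.1484
  x_2 = 0.1819·43 + 0.0491·87 + 1.1059·33 + 0.0669·53 + 0.0952·52 + 0.1207·31 + 0.1807·48 = 69.4984
  x_3 = 0.1704·43 + 0.0894·87 + 0.1301·33 + 1.0747·53 + 0.1372·52 + 0.0767·31 + 0.0817·48 = 89.7951
  x_4 = 0.1627·43 + 0.1015·87 + 0.0925·33 + 0.1360·53 + 1.0998·52 + 0.0957·31 + 0.1125·48 = 91.6430
  x_5 = 0.1016·43 + 0.0814·87 + 0.0698·33 + 0.1265·53 + 0.0776·52 + 1.0494·31 + 0.1622·48 = 64.8149
  x_6 = 0.1418·43 + 0.0478·87 + 0.0439·33 + 0.0804·53 + 0.0427·52 + 0.0398·31 + 1.1562·48 = 74.9170
Δx_3 = L[3,3] · Δd_3 = 1.0747 · 16 = 17.1947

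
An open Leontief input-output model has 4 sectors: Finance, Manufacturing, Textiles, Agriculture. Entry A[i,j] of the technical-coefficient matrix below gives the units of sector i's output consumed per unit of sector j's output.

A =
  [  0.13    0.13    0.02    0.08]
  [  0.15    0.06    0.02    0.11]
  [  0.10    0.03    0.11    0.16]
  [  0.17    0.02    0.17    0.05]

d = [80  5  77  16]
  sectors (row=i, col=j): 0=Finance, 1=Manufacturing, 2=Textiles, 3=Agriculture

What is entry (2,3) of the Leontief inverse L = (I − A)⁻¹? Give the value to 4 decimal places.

Form M = I − A:
  [  0.87   -0.13   -0.02   -0.08]
  [ -0.15    0.94   -0.02   -0.11]
  [ -0.10   -0.03    0.89   -0.16]
  [ -0.17   -0.02   -0.17    0.95]
Leontief inverse L = M⁻¹:
  [  1.2112    0.1721    0.0562    0.1314]
  [  0.2272    1.1005    0.0598    0.1566]
  [  0.1897    0.0683    1.1716    0.2212]
  [  0.2555    0.0662    0.2210    1.1190]
Total output x = L · d:
  x_0 = 1.2112·80 + 0.1721·5 + 0.0562·77 + 0.1314·16 = 104.1871
  x_1 = 0.2272·80 + 1.1005·5 + 0.0598·77 + 0.1566·16 = 30.7864
  x_2 = 0.1897·80 + 0.0683·5 + 1.1716·77 + 0.2212·16 = 109.2724
  x_3 = 0.2555·80 + 0.0662·5 + 0.2210·77 + 1.1190·16 = 55.6882

L[2,3] = 0.2212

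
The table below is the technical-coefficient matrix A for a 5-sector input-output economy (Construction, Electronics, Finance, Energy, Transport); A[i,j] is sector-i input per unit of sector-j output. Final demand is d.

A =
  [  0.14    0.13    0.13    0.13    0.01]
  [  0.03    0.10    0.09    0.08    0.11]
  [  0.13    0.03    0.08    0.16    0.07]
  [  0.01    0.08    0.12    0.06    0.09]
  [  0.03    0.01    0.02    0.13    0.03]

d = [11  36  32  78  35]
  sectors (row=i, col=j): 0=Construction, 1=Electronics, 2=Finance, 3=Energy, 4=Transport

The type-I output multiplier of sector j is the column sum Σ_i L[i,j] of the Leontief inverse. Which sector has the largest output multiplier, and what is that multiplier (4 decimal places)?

Energy (1.9228)

Form M = I − A:
  [  0.86   -0.13   -0.13   -0.13   -0.01]
  [ -0.03    0.90   -0.09   -0.08   -0.11]
  [ -0.13   -0.03    0.92   -0.16   -0.07]
  [ -0.01   -0.08   -0.12    0.94   -0.09]
  [ -0.03   -0.01   -0.02   -0.13    0.97]
Leontief inverse L = M⁻¹:
  [  1.2088    0.2035    0.2226    0.2325    0.0732]
  [  0.0688    1.1412    0.1446    0.1527    0.1547]
  [  0.1849    0.0885    1.1564    0.2463    0.1182]
  [  0.0469    0.1139    0.1675    1.1265    0.1300]
  [  0.0482    0.0352    0.0547    0.1648    1.0546]
Total output x = L · d:
  x_0 = 1.2088·11 + 0.2035·36 + 0.2226·32 + 0.2325·78 + 0.0732·35 = 48.4444
  x_1 = 0.0688·11 + 1.1412·36 + 0.1446·32 + 0.1527·78 + 0.1547·35 = 63.7904
  x_2 = 0.1849·11 + 0.0885·36 + 1.1564·32 + 0.2463·78 + 0.1182·35 = 65.5731
  x_3 = 0.0469·11 + 0.1139·36 + 0.1675·32 + 1.1265·78 + 0.1300·35 = 102.3986
  x_4 = 0.0482·11 + 0.0352·36 + 0.0547·32 + 0.1648·78 + 1.0546·35 = 53.3139
Output multipliers (column sums of L):
  Construction: 1.5577
  Electronics: 1.5822
  Finance: 1.7459
  Energy: 1.9228
  Transport: 1.5308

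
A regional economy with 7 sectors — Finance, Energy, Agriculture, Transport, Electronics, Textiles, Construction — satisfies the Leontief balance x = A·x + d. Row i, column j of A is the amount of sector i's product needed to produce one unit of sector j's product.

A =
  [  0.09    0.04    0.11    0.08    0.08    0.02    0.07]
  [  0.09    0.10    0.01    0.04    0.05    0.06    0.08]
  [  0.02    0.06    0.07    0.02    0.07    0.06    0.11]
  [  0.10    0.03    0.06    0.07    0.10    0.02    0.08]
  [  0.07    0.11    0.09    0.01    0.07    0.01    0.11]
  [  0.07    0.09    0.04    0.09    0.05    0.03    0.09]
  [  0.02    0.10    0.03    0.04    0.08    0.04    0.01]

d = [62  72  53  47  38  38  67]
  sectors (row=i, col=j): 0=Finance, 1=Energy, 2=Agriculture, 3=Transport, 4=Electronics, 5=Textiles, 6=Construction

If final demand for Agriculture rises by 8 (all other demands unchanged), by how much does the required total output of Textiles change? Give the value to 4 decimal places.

0.6838

Form M = I − A:
  [  0.91   -0.04   -0.11   -0.08   -0.08   -0.02   -0.07]
  [ -0.09    0.90   -0.01   -0.04   -0.05   -0.06   -0.08]
  [ -0.02   -0.06    0.93   -0.02   -0.07   -0.06   -0.11]
  [ -0.10   -0.03   -0.06    0.93   -0.10   -0.02   -0.08]
  [ -0.07   -0.11   -0.09   -0.01    0.93   -0.01   -0.11]
  [ -0.07   -0.09   -0.04   -0.09   -0.05    0.97   -0.09]
  [ -0.02   -0.10   -0.03   -0.04   -0.08   -0.04    0.99]
Leontief inverse L = M⁻¹:
  [  1.1437    0.1036    0.1645    0.1187    0.1436    0.0498    0.1376]
  [  0.1420    1.1598    0.0524    0.0785    0.1032    0.0862    0.1352]
  [  0.0611    0.1194    1.1075    0.0508    0.1191    0.0861    0.1622]
  [  0.1521    0.0911    0.1125    1.1070    0.1602    0.0461    0.1421]
  [  0.1189    0.1765    0.1351    0.0442    1.1268    0.0413    0.1702]
  [  0.1240    0.1512    0.0855    0.1290    0.1088    1.0581    0.1492]
  [  0.0601    0.1469    0.0611    0.0654    0.1189    0.0603    1.0570]
Total output x = L · d:
  x_0 = 1.1437·62 + 0.1036·72 + 0.1645·53 + 0.1187·47 + 0.1436·38 + 0.0498·38 + 0.1376·67 = 109.2286
  x_1 = 0.1420·62 + 1.1598·72 + 0.0524·53 + 0.0785·47 + 0.1032·38 + 0.0862·38 + 0.1352·67 = 115.0331
  x_2 = 0.0611·62 + 0.1194·72 + 1.1075·53 + 0.0508·47 + 0.1191·38 + 0.0861·38 + 0.1622·67 = 92.1364
  x_3 = 0.1521·62 + 0.0911·72 + 0.1125·53 + 1.1070·47 + 0.1602·38 + 0.0461·38 + 0.1421·67 = 91.3349
  x_4 = 0.1189·62 + 0.1765·72 + 0.1351·53 + 0.0442·47 + 1.1268·38 + 0.0413·38 + 0.1702·67 = 85.1036
  x_5 = 0.1240·62 + 0.1512·72 + 0.0855·53 + 0.1290·47 + 0.1088·38 + 1.0581·38 + 0.1492·67 = 83.5062
  x_6 = 0.0601·62 + 0.1469·72 + 0.0611·53 + 0.0654·47 + 0.1189·38 + 0.0603·38 + 1.0570·67 = 98.2363
Δx_5 = L[5,2] · Δd_2 = 0.0855 · 8 = 0.6838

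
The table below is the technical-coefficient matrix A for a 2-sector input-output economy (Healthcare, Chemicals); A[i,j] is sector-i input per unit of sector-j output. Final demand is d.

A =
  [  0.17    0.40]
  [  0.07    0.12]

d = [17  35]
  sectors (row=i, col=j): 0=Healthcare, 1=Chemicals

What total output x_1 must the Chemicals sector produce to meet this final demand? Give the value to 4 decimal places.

43.0524

Form M = I − A:
  [  0.83   -0.40]
  [ -0.07    0.88]
Leontief inverse L = M⁻¹:
  [  1.2528    0.5695]
  [  0.0997    1.1817]
Total output x = L · d:
  x_0 = 1.2528·17 + 0.5695·35 = 41.2301
  x_1 = 0.0997·17 + 1.1817·35 = 43.0524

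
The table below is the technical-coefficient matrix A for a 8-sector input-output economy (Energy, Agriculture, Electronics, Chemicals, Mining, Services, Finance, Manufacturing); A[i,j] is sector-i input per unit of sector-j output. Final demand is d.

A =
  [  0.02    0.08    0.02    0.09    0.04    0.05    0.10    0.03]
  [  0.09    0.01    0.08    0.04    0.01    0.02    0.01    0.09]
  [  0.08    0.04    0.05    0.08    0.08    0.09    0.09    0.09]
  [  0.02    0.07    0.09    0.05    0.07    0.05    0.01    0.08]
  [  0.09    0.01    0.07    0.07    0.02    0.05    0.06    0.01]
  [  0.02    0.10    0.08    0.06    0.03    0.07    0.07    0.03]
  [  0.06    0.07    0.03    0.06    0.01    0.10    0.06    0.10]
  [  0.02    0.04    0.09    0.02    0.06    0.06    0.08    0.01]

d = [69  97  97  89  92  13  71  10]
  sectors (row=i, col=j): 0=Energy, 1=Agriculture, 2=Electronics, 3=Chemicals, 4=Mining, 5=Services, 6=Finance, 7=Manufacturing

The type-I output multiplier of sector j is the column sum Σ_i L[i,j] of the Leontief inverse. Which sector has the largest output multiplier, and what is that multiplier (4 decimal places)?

Form M = I − A:
  [  0.98   -0.08   -0.02   -0.09   -0.04   -0.05   -0.10   -0.03]
  [ -0.09    0.99   -0.08   -0.04   -0.01   -0.02   -0.01   -0.09]
  [ -0.08   -0.04    0.95   -0.08   -0.08   -0.09   -0.09   -0.09]
  [ -0.02   -0.07   -0.09    0.95   -0.07   -0.05   -0.01   -0.08]
  [ -0.09   -0.01   -0.07   -0.07    0.98   -0.05   -0.06   -0.01]
  [ -0.02   -0.10   -0.08   -0.06   -0.03    0.93   -0.07   -0.03]
  [ -0.06   -0.07   -0.03   -0.06   -0.01   -0.10    0.94   -0.10]
  [ -0.02   -0.04   -0.09   -0.02   -0.06   -0.06   -0.08    0.99]
Leontief inverse L = M⁻¹:
  [  1.0585    0.1214    0.0702    0.1330    0.0689    0.0973    0.1403    0.0781]
  [  0.1181    1.0453    0.1194    0.0781    0.0408    0.0605    0.0536    0.1234]
  [  0.1305    0.1001    1.1187    0.1428    0.1234    0.1580    0.1558    0.1481]
  [  0.0617    0.1083    0.1436    1.0953    0.1047    0.0982    0.0576    0.1231]
  [  0.1221    0.0522    0.1114    0.1142    1.0503    0.0956    0.1040    0.0518]
  [  0.0639    0.1438    0.1343    0.1081    0.0633    1.1219    0.1169    0.0824]
  [  0.0988    0.1198    0.0879    0.1082    0.0453    0.1538    1.1121    0.1481]
  [  0.0585    0.0775    0.1328    0.0632    0.0875    0.1070    0.1236    1.0527]
Total output x = L · d:
  x_0 = 1.0585·69 + 0.1214·97 + 0.0702·97 + 0.1330·89 + 0.0689·92 + 0.0973·13 + 0.1403·71 + 0.0781·10 = 121.8015
  x_1 = 0.1181·69 + 1.0453·97 + 0.1194·97 + 0.0781·89 + 0.0408·92 + 0.0605·13 + 0.0536·71 + 0.1234·10 = 137.6434
  x_2 = 0.1305·69 + 0.1001·97 + 1.1187·97 + 0.1428·89 + 0.1234·92 + 0.1580·13 + 0.1558·71 + 0.1481·10 = 165.8842
  x_3 = 0.0617·69 + 0.1083·97 + 0.1436·97 + 1.0953·89 + 0.1047·92 + 0.0982·13 + 0.0576·71 + 0.1231·10 = 142.4009
  x_4 = 0.1221·69 + 0.0522·97 + 0.1114·97 + 0.1142·89 + 1.0503·92 + 0.0956·13 + 0.1040·71 + 0.0518·10 = 140.2302
  x_5 = 0.0639·69 + 0.1438·97 + 0.1343·97 + 0.1081·89 + 0.0633·92 + 1.1219·13 + 0.1169·71 + 0.0824·10 = 70.5483
  x_6 = 0.0988·69 + 0.1198·97 + 0.0879·97 + 0.1082·89 + 0.0453·92 + 0.1538·13 + 1.1121·71 + 0.1481·10 = 123.1934
  x_7 = 0.0585·69 + 0.0775·97 + 0.1328·97 + 0.0632·89 + 0.0875·92 + 0.1070·13 + 0.1236·71 + 1.0527·10 = 58.8096
Output multipliers (column sums of L):
  Energy: 1.7121
  Agriculture: 1.7682
  Electronics: 1.9184
  Chemicals: 1.8429
  Mining: 1.5842
  Services: 1.8923
  Finance: 1.8639
  Manufacturing: 1.8077

Electronics (1.9184)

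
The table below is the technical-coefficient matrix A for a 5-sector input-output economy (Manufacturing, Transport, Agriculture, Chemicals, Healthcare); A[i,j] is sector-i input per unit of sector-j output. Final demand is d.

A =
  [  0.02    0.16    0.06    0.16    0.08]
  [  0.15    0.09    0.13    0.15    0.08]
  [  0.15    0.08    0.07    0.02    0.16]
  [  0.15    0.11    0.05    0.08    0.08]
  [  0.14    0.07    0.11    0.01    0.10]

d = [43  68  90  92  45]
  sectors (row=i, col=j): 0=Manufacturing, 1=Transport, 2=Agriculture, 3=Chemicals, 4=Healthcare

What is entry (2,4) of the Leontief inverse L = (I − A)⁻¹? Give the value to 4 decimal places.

Form M = I − A:
  [  0.98   -0.16   -0.06   -0.16   -0.08]
  [ -0.15    0.91   -0.13   -0.15   -0.08]
  [ -0.15   -0.08    0.93   -0.02   -0.16]
  [ -0.15   -0.11   -0.05    0.92   -0.08]
  [ -0.14   -0.07   -0.11   -0.01    0.90]
Leontief inverse L = M⁻¹:
  [  1.1438    0.2566    0.1432    0.2457    0.1718]
  [  0.2876    1.2152    0.2254    0.2552    0.1963]
  [  0.2550    0.1777    1.1518    0.1011    0.2522]
  [  0.2551    0.2106    0.1287    1.1703    0.1683]
  [  0.2343    0.1585    0.1820    0.0834    1.1858]
Total output x = L · d:
  x_0 = 1.1438·43 + 0.2566·68 + 0.1432·90 + 0.2457·92 + 0.1718·45 = 109.8545
  x_1 = 0.2876·43 + 1.2152·68 + 0.2254·90 + 0.2552·92 + 0.1963·45 = 147.5983
  x_2 = 0.2550·43 + 0.1777·68 + 1.1518·90 + 0.1011·92 + 0.2522·45 = 147.3672
  x_3 = 0.2551·43 + 0.2106·68 + 0.1287·90 + 1.1703·92 + 0.1683·45 = 152.1130
  x_4 = 0.2343·43 + 0.1585·68 + 0.1820·90 + 0.0834·92 + 1.1858·45 = 98.2700

L[2,4] = 0.2522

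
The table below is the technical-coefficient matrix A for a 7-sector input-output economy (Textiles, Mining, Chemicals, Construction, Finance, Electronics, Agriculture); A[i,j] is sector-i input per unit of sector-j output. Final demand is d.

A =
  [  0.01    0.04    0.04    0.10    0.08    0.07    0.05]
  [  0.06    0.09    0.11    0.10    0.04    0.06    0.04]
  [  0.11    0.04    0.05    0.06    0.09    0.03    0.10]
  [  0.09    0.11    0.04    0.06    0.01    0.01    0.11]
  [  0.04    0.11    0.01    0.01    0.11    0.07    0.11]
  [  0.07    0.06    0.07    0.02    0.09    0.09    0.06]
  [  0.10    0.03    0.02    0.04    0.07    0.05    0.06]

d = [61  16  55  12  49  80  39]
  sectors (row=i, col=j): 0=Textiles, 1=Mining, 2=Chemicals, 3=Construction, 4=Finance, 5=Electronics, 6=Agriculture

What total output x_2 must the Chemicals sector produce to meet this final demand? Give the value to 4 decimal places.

92.4622

Form M = I − A:
  [  0.99   -0.04   -0.04   -0.10   -0.08   -0.07   -0.05]
  [ -0.06    0.91   -0.11   -0.10   -0.04   -0.06   -0.04]
  [ -0.11   -0.04    0.95   -0.06   -0.09   -0.03   -0.10]
  [ -0.09   -0.11   -0.04    0.94   -0.01   -0.01   -0.11]
  [ -0.04   -0.11   -0.01   -0.01    0.89   -0.07   -0.11]
  [ -0.07   -0.06   -0.07   -0.02   -0.09    0.91   -0.06]
  [ -0.10   -0.03   -0.02   -0.04   -0.07   -0.05    0.94]
Leontief inverse L = M⁻¹:
  [  1.0594    0.0920    0.0724    0.1352    0.1273    0.1070    0.1055]
  [  0.1237    1.1524    0.1563    0.1537    0.0997    0.1060    0.1087]
  [  0.1643    0.0966    1.0859    0.1073    0.1507    0.0766    0.1634]
  [  0.1416    0.1595    0.0788    1.1095    0.0581    0.0496    0.1625]
  [  0.0933    0.1677    0.0503    0.0531    1.1705    0.1198    0.1683]
  [  0.1238    0.1155    0.1093    0.0634    0.1528    1.1387    0.1211]
  [  0.1397    0.0740    0.0487    0.0761    0.1177    0.0880    1.1079]
Total output x = L · d:
  x_0 = 1.0594·61 + 0.0920·16 + 0.0724·55 + 0.1352·12 + 0.1273·49 + 0.1070·80 + 0.1055·39 = 90.6163
  x_1 = 0.1237·61 + 1.1524·16 + 0.1563·55 + 0.1537·12 + 0.0997·49 + 0.1060·80 + 0.1087·39 = 54.0213
  x_2 = 0.1643·61 + 0.0966·16 + 1.0859·55 + 0.1073·12 + 0.1507·49 + 0.0766·80 + 0.1634·39 = 92.4622
  x_3 = 0.1416·61 + 0.1595·16 + 0.0788·55 + 1.1095·12 + 0.0581·49 + 0.0496·80 + 0.1625·39 = 41.9877
  x_4 = 0.0933·61 + 0.1677·16 + 0.0503·55 + 0.0531·12 + 1.1705·49 + 0.1198·80 + 0.1683·39 = 85.2808
  x_5 = 0.1238·61 + 0.1155·16 + 0.1093·55 + 0.0634·12 + 0.1528·49 + 1.1387·80 + 0.1211·39 = 119.4842
  x_6 = 0.1397·61 + 0.0740·16 + 0.0487·55 + 0.0761·12 + 0.1177·49 + 0.0880·80 + 1.1079·39 = 69.3137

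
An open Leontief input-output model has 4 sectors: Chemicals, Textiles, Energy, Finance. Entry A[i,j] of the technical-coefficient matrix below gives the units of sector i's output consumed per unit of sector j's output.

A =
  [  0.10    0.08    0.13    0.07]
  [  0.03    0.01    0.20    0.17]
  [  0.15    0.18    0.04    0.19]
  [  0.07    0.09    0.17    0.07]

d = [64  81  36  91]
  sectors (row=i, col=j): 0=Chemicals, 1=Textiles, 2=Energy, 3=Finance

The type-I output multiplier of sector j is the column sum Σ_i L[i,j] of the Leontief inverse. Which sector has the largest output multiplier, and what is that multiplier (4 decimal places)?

Form M = I − A:
  [  0.90   -0.08   -0.13   -0.07]
  [ -0.03    0.99   -0.20   -0.17]
  [ -0.15   -0.18    0.96   -0.19]
  [ -0.07   -0.09   -0.17    0.93]
Leontief inverse L = M⁻¹:
  [  1.1645    0.1479    0.2167    0.1590]
  [  0.1056    1.0957    0.2899    0.2675]
  [  0.2294    0.2612    1.1814    0.3064]
  [  0.1398    0.1649    0.2603    1.1691]
Total output x = L · d:
  x_0 = 1.1645·64 + 0.1479·81 + 0.2167·36 + 0.1590·91 = 108.7783
  x_1 = 0.1056·64 + 1.0957·81 + 0.2899·36 + 0.2675·91 = 130.2881
  x_2 = 0.2294·64 + 0.2612·81 + 1.1814·36 + 0.3064·91 = 106.2516
  x_3 = 0.1398·64 + 0.1649·81 + 0.2603·36 + 1.1691·91 = 138.0679
Output multipliers (column sums of L):
  Chemicals: 1.6394
  Textiles: 1.6697
  Energy: 1.9483
  Finance: 1.9019

Energy (1.9483)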